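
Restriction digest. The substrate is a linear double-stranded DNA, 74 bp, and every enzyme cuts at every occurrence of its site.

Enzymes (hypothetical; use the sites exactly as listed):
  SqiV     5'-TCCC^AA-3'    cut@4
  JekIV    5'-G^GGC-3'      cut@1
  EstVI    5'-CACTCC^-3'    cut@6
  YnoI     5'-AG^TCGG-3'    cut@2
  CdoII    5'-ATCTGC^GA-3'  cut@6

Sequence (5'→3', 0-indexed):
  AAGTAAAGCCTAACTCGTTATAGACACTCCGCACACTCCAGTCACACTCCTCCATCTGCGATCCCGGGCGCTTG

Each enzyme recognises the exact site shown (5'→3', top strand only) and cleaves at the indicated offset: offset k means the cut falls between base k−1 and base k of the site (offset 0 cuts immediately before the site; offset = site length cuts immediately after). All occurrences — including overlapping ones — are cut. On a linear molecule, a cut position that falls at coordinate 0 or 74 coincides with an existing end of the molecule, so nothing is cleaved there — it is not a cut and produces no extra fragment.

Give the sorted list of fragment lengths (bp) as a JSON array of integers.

[7,8,9,9,11,30]

Scan for sites:
  SqiV (TCCCAA, off=4): no sites
  JekIV (GGGC, off=1): starts [65] → cuts [66]
  EstVI (CACTCC, off=6): starts [24, 33, 44] → cuts [30, 39, 50]
  YnoI (AGTCGG, off=2): no sites
  CdoII (ATCTGCGA, off=6): starts [53] → cuts [59]

All cut coordinates (distinct, sorted): [30, 39, 50, 59, 66]

Fragment lengths:
  [0,30): 30 bp
  [30,39): 9 bp
  [39,50): 11 bp
  [50,59): 9 bp
  [59,66): 7 bp
  [66,74): 8 bp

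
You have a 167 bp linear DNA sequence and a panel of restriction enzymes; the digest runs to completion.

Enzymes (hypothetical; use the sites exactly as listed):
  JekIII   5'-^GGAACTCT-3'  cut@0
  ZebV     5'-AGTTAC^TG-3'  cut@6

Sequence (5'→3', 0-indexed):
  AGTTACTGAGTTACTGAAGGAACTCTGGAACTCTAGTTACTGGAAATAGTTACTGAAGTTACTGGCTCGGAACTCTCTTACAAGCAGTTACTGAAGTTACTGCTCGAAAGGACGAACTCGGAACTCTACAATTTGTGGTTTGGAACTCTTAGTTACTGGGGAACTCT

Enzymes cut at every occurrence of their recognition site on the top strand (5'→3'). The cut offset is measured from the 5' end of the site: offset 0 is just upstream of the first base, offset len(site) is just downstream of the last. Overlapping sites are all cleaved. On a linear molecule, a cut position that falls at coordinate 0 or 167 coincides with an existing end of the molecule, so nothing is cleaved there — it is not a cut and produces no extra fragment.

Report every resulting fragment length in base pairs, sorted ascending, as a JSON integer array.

[3,4,6,6,8,8,8,9,9,13,14,15,19,22,23]

Per-enzyme occurrences:
  JekIII (GGAACTCT, off=0): starts [18, 26, 68, 119, 141, 159] → cuts [18, 26, 68, 119, 141, 159]
  ZebV (AGTTACTG, off=6): starts [0, 8, 34, 47, 56, 85, 94, 150] → cuts [6, 14, 40, 53, 62, 91, 100, 156]

All cut coordinates (distinct, sorted): [6, 14, 18, 26, 40, 53, 62, 68, 91, 100, 119, 141, 156, 159]

Fragment lengths:
  [0,6): 6 bp
  [6,14): 8 bp
  [14,18): 4 bp
  [18,26): 8 bp
  [26,40): 14 bp
  [40,53): 13 bp
  [53,62): 9 bp
  [62,68): 6 bp
  [68,91): 23 bp
  [91,100): 9 bp
  [100,119): 19 bp
  [119,141): 22 bp
  [141,156): 15 bp
  [156,159): 3 bp
  [159,167): 8 bp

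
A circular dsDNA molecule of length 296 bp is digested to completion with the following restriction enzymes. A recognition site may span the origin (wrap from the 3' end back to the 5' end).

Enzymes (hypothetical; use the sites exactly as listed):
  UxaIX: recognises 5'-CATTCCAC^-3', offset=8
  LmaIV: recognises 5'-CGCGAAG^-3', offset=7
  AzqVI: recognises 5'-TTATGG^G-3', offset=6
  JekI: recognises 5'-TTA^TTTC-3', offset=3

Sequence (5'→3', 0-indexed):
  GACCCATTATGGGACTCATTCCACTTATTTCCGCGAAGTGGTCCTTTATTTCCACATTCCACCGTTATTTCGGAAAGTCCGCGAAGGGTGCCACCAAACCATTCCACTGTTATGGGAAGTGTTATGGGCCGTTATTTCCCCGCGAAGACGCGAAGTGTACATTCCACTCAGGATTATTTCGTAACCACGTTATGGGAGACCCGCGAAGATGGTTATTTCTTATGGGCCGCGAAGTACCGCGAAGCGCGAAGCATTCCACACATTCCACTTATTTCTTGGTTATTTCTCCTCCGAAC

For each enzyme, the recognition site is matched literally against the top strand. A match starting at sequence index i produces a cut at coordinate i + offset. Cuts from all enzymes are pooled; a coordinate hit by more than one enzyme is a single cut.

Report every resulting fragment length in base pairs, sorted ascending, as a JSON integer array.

[3,3,5,7,7,7,8,8,8,9,9,9,10,10,10,11,11,12,12,12,13,13,14,19,19,21,26]

Scan for sites:
  UxaIX CATTCCAC/8: at [16, 54, 99, 159, 251, 260] ⇒ [24, 62, 107, 167, 259, 268]
  LmaIV CGCGAAG/7: at [31, 79, 140, 148, 201, 227, 237, 244] ⇒ [38, 86, 147, 155, 208, 234, 244, 251]
  AzqVI TTATGGG/6: at [6, 109, 121, 189, 219] ⇒ [12, 115, 127, 195, 225]
  JekI TTATTTC/3: at [24, 45, 64, 131, 173, 212, 268, 279] ⇒ [27, 48, 67, 134, 176, 215, 271, 282]

All cut coordinates (distinct, sorted): [12, 24, 27, 38, 48, 62, 67, 86, 107, 115, 127, 134, 147, 155, 167, 176, 195, 208, 215, 225, 234, 244, 251, 259, 268, 271, 282]

Fragment lengths:
  12→24: 12 bp
  24→27: 3 bp
  27→38: 11 bp
  38→48: 10 bp
  48→62: 14 bp
  62→67: 5 bp
  67→86: 19 bp
  86→107: 21 bp
  107→115: 8 bp
  115→127: 12 bp
  127→134: 7 bp
  134→147: 13 bp
  147→155: 8 bp
  155→167: 12 bp
  167→176: 9 bp
  176→195: 19 bp
  195→208: 13 bp
  208→215: 7 bp
  215→225: 10 bp
  225→234: 9 bp
  234→244: 10 bp
  244→251: 7 bp
  251→259: 8 bp
  259→268: 9 bp
  268→271: 3 bp
  271→282: 11 bp
  282→12 (wrap): 296-282+12 = 26 bp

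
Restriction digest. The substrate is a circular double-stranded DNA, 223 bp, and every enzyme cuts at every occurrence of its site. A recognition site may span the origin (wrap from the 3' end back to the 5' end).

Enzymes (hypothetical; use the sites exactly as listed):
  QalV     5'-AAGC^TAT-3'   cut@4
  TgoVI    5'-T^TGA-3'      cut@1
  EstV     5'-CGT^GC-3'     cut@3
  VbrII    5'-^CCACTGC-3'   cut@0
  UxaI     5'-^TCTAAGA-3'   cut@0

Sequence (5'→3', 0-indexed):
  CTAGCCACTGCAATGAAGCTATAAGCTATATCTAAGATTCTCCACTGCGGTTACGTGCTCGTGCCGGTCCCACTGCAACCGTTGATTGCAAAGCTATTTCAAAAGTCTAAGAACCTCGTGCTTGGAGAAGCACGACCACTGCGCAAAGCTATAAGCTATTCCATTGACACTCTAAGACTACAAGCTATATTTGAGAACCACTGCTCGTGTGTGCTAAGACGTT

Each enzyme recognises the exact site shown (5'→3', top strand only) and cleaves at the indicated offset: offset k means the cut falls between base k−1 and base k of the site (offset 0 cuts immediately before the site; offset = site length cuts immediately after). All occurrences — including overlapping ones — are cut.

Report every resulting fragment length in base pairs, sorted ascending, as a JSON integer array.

Per-enzyme occurrences:
  QalV AAGCTAT/4: at [15, 22, 90, 145, 152, 181] ⇒ [19, 26, 94, 149, 156, 185]
  TgoVI TTGA/1: at [81, 163, 190] ⇒ [82, 164, 191]
  EstV CGTGC/3: at [53, 59, 116] ⇒ [56, 62, 119]
  VbrII CCACTGC/0: at [4, 41, 69, 135, 197] ⇒ [4, 41, 69, 135, 197]
  UxaI TCTAAGA/0: at [30, 105, 170] ⇒ [30, 105, 170]

Pooled cuts: [4, 19, 26, 30, 41, 56, 62, 69, 82, 94, 105, 119, 135, 149, 156, 164, 170, 185, 191, 197]

Fragments:
  4→19: 15 bp
  19→26: 7 bp
  26→30: 4 bp
  30→41: 11 bp
  41→56: 15 bp
  56→62: 6 bp
  62→69: 7 bp
  69→82: 13 bp
  82→94: 12 bp
  94→105: 11 bp
  105→119: 14 bp
  119→135: 16 bp
  135→149: 14 bp
  149→156: 7 bp
  156→164: 8 bp
  164→170: 6 bp
  170→185: 15 bp
  185→191: 6 bp
  191→197: 6 bp
  197→4 (wrap): 223-197+4 = 30 bp

[4,6,6,6,6,7,7,7,8,11,11,12,13,14,14,15,15,15,16,30]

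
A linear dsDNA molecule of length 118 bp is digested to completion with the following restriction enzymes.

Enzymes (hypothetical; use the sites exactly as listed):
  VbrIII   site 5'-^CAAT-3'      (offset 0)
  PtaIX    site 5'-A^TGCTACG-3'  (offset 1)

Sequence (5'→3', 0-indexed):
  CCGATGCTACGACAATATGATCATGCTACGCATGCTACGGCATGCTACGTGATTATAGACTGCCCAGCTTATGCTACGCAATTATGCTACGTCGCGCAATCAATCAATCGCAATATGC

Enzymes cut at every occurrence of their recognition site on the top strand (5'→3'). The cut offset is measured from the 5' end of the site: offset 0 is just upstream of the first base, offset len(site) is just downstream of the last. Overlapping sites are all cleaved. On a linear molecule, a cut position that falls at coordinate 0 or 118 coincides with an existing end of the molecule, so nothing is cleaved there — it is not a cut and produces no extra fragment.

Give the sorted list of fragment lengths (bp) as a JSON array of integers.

[4,4,4,6,6,7,8,8,9,10,11,12,29]

Site scan:
  VbrIII (CAAT, off=0): starts [12, 78, 96, 100, 104, 110] → cuts [12, 78, 96, 100, 104, 110]
  PtaIX (ATGCTACG, off=1): starts [3, 22, 31, 41, 70, 83] → cuts [4, 23, 32, 42, 71, 84]

All cut coordinates (distinct, sorted): [4, 12, 23, 32, 42, 71, 78, 84, 96, 100, 104, 110]

Fragment lengths:
  [0,4): 4 bp
  [4,12): 8 bp
  [12,23): 11 bp
  [23,32): 9 bp
  [32,42): 10 bp
  [42,71): 29 bp
  [71,78): 7 bp
  [78,84): 6 bp
  [84,96): 12 bp
  [96,100): 4 bp
  [100,104): 4 bp
  [104,110): 6 bp
  [110,118): 8 bp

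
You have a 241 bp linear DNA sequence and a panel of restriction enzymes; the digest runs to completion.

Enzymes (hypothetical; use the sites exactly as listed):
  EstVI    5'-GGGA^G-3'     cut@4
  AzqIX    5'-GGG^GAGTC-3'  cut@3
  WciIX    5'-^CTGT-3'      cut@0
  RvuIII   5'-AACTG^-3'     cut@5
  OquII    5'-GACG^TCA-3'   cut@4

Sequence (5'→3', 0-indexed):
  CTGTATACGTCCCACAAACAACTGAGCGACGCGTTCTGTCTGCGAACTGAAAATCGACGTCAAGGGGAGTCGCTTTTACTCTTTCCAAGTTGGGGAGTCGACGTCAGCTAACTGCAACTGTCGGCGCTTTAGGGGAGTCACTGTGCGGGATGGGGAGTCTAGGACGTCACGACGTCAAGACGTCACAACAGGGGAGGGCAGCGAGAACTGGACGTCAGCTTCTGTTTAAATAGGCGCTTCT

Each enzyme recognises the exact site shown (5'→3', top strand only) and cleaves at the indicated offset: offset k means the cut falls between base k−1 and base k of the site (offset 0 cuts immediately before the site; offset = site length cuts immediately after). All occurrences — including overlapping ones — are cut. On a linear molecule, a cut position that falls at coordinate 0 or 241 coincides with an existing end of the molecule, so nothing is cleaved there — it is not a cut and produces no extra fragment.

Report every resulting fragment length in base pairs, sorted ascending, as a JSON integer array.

Per-enzyme occurrences:
  EstVI GGGAG/4: at [64, 92, 132, 152, 191] ⇒ [68, 96, 136, 156, 195]
  AzqIX GGGGAGTC/3: at [63, 91, 131, 151] ⇒ [66, 94, 134, 154]
  WciIX CTGT/0: at [0, 35, 117, 140, 221] ⇒ [35, 117, 140, 221] (position 0 is a terminus of the linear molecule — no cut)
  RvuIII AACTG/5: at [19, 44, 109, 115, 205] ⇒ [24, 49, 114, 120, 210]
  OquII GACGTCA/4: at [55, 99, 162, 170, 178, 210] ⇒ [59, 103, 166, 174, 182, 214]

All cut coordinates (distinct, sorted): [24, 35, 49, 59, 66, 68, 94, 96, 103, 114, 117, 120, 134, 136, 140, 154, 156, 166, 174, 182, 195, 210, 214, 221]

Fragments:
  [0,24): 24 bp
  [24,35): 11 bp
  [35,49): 14 bp
  [49,59): 10 bp
  [59,66): 7 bp
  [66,68): 2 bp
  [68,94): 26 bp
  [94,96): 2 bp
  [96,103): 7 bp
  [103,114): 11 bp
  [114,117): 3 bp
  [117,120): 3 bp
  [120,134): 14 bp
  [134,136): 2 bp
  [136,140): 4 bp
  [140,154): 14 bp
  [154,156): 2 bp
  [156,166): 10 bp
  [166,174): 8 bp
  [174,182): 8 bp
  [182,195): 13 bp
  [195,210): 15 bp
  [210,214): 4 bp
  [214,221): 7 bp
  [221,241): 20 bp

[2,2,2,2,3,3,4,4,7,7,7,8,8,10,10,11,11,13,14,14,14,15,20,24,26]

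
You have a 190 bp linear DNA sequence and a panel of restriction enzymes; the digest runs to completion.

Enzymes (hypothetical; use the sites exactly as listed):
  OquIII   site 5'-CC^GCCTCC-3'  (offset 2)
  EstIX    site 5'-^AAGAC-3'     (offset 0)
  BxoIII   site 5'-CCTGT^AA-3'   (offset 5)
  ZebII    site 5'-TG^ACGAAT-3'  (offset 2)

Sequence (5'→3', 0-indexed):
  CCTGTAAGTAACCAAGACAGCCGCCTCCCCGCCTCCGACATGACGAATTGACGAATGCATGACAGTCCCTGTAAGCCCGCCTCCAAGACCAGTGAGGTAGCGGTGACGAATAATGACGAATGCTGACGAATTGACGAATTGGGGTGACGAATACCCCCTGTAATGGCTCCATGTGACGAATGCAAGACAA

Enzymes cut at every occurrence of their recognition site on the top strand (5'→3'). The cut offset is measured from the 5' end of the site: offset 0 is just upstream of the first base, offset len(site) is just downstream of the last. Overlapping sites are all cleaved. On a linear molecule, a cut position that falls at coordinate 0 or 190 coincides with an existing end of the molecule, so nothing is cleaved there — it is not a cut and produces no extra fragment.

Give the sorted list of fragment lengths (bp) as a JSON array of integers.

Scan for sites:
  OquIII (CCGCCTCC, off=2): starts [20, 28, 76] → cuts [22, 30, 78]
  EstIX (AAGAC, off=0): starts [13, 84, 183] → cuts [13, 84, 183]
  BxoIII (CCTGTAA, off=5): starts [0, 67, 156] → cuts [5, 72, 161]
  ZebII (TGACGAAT, off=2): starts [40, 48, 103, 113, 123, 131, 144, 173] → cuts [42, 50, 105, 115, 125, 133, 146, 175]

Pooled cuts: [5, 13, 22, 30, 42, 50, 72, 78, 84, 105, 115, 125, 133, 146, 161, 175, 183]

Fragment lengths:
  [0,5): 5 bp
  [5,13): 8 bp
  [13,22): 9 bp
  [22,30): 8 bp
  [30,42): 12 bp
  [42,50): 8 bp
  [50,72): 22 bp
  [72,78): 6 bp
  [78,84): 6 bp
  [84,105): 21 bp
  [105,115): 10 bp
  [115,125): 10 bp
  [125,133): 8 bp
  [133,146): 13 bp
  [146,161): 15 bp
  [161,175): 14 bp
  [175,183): 8 bp
  [183,190): 7 bp

[5,6,6,7,8,8,8,8,8,9,10,10,12,13,14,15,21,22]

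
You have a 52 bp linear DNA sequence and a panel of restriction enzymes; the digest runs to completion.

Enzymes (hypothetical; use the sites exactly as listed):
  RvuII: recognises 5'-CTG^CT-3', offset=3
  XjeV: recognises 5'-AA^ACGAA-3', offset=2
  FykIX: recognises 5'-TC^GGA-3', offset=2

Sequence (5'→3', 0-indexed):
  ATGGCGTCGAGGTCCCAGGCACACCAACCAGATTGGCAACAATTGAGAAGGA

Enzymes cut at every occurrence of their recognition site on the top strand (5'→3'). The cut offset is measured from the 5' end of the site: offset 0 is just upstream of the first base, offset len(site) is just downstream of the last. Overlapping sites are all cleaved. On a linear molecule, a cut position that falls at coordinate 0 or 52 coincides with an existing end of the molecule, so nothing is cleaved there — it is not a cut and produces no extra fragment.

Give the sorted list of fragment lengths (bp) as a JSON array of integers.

[52]

Per-enzyme occurrences:
  RvuII (CTGCT, off=3): no sites
  XjeV (AAACGAA, off=2): no sites
  FykIX (TCGGA, off=2): no sites

Pooled cuts: ∅

Fragment lengths:
  no cuts → one linear fragment of 52 bp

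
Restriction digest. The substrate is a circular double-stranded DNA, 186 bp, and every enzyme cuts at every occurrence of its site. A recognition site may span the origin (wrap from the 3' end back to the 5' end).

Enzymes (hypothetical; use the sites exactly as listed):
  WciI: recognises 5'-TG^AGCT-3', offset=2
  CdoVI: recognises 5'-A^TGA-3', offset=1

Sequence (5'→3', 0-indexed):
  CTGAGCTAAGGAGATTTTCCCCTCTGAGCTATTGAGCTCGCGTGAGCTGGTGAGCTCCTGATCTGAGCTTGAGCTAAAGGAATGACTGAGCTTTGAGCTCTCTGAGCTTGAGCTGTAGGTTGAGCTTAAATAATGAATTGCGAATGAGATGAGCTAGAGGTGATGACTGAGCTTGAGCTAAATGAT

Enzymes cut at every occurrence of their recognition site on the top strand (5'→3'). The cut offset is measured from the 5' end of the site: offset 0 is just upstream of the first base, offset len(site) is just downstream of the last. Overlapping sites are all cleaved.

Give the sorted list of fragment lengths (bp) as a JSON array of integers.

Scan for sites:
  WciI TGAGCT/2: at [1, 24, 32, 42, 50, 63, 69, 86, 93, 102, 108, 120, 149, 167, 173] ⇒ [3, 26, 34, 44, 52, 65, 71, 88, 95, 104, 110, 122, 151, 169, 175]
  CdoVI ATGA/1: at [81, 132, 143, 148, 162, 181] ⇒ [82, 133, 144, 149, 163, 182]

All cut coordinates (distinct, sorted): [3, 26, 34, 44, 52, 65, 71, 82, 88, 95, 104, 110, 122, 133, 144, 149, 151, 163, 169, 175, 182]

Fragments:
  3→26: 23 bp
  26→34: 8 bp
  34→44: 10 bp
  44→52: 8 bp
  52→65: 13 bp
  65→71: 6 bp
  71→82: 11 bp
  82→88: 6 bp
  88→95: 7 bp
  95→104: 9 bp
  104→110: 6 bp
  110→122: 12 bp
  122→133: 11 bp
  133→144: 11 bp
  144→149: 5 bp
  149→151: 2 bp
  151→163: 12 bp
  163→169: 6 bp
  169→175: 6 bp
  175→182: 7 bp
  182→3 (wrap): 186-182+3 = 7 bp

[2,5,6,6,6,6,6,7,7,7,8,8,9,10,11,11,11,12,12,13,23]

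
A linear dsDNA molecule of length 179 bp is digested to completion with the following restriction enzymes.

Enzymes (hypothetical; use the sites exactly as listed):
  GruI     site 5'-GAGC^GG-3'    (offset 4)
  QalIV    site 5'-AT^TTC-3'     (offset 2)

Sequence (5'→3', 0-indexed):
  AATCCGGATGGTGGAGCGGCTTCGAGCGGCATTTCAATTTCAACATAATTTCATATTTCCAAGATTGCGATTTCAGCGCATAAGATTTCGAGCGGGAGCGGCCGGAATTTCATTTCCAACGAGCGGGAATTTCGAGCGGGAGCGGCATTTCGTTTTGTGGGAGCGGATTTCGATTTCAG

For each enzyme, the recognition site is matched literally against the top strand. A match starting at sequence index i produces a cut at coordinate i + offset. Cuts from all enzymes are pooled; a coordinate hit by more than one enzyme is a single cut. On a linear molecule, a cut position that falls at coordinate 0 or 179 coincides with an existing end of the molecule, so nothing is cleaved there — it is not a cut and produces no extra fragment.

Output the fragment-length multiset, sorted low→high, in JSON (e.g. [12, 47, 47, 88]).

Scan for sites:
  GruI GAGCGG/4: at [13, 23, 89, 95, 120, 133, 139, 160] ⇒ [17, 27, 93, 99, 124, 137, 143, 164]
  QalIV ATTTC/2: at [30, 36, 47, 54, 69, 84, 106, 111, 128, 146, 166, 172] ⇒ [32, 38, 49, 56, 71, 86, 108, 113, 130, 148, 168, 174]

All cut coordinates (distinct, sorted): [17, 27, 32, 38, 49, 56, 71, 86, 93, 99, 108, 113, 124, 130, 137, 143, 148, 164, 168, 174]

Fragments:
  [0,17): 17 bp
  [17,27): 10 bp
  [27,32): 5 bp
  [32,38): 6 bp
  [38,49): 11 bp
  [49,56): 7 bp
  [56,71): 15 bp
  [71,86): 15 bp
  [86,93): 7 bp
  [93,99): 6 bp
  [99,108): 9 bp
  [108,113): 5 bp
  [113,124): 11 bp
  [124,130): 6 bp
  [130,137): 7 bp
  [137,143): 6 bp
  [143,148): 5 bp
  [148,164): 16 bp
  [164,168): 4 bp
  [168,174): 6 bp
  [174,179): 5 bp

[4,5,5,5,5,6,6,6,6,6,7,7,7,9,10,11,11,15,15,16,17]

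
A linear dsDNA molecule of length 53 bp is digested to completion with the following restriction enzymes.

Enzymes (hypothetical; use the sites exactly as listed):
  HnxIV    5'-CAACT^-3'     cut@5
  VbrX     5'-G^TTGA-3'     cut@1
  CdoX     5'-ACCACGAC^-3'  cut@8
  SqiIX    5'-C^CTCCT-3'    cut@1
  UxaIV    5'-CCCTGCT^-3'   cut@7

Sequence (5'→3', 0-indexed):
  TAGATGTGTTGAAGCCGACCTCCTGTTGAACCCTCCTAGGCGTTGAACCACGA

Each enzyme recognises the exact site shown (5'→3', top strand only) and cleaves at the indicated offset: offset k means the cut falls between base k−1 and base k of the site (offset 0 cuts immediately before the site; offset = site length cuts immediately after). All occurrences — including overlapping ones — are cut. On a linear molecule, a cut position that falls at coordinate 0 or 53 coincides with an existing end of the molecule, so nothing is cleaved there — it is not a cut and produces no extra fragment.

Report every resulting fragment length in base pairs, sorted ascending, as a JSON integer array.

[6,7,8,10,11,11]

Per-enzyme occurrences:
  HnxIV (CAACT, off=5): no sites
  VbrX (GTTGA, off=1): starts [7, 24, 41] → cuts [8, 25, 42]
  CdoX (ACCACGAC, off=8): no sites
  SqiIX (CCTCCT, off=1): starts [18, 31] → cuts [19, 32]
  UxaIV (CCCTGCT, off=7): no sites

All cut coordinates (distinct, sorted): [8, 19, 25, 32, 42]

Fragments:
  [0,8): 8 bp
  [8,19): 11 bp
  [19,25): 6 bp
  [25,32): 7 bp
  [32,42): 10 bp
  [42,53): 11 bp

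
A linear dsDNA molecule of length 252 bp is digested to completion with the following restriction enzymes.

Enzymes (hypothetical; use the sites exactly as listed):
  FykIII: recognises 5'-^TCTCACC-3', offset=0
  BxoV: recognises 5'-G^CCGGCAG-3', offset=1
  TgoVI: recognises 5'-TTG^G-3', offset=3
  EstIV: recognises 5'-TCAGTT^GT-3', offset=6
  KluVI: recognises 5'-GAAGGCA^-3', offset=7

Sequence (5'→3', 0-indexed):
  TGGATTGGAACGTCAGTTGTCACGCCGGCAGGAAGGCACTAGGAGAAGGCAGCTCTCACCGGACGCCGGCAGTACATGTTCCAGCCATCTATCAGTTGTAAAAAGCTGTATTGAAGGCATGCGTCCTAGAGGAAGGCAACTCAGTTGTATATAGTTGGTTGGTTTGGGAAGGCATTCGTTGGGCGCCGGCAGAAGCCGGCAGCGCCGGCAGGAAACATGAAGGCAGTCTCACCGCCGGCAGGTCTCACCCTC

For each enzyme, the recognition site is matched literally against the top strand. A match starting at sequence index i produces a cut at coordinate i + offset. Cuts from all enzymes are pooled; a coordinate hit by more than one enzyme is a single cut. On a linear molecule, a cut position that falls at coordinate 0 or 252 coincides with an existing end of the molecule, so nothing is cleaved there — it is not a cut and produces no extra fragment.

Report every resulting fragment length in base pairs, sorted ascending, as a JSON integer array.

Site scan:
  FykIII TCTCACC/0: at [53, 226, 242] ⇒ [53, 226, 242]
  BxoV GCCGGCAG/1: at [23, 64, 184, 194, 203, 233] ⇒ [24, 65, 185, 195, 204, 234]
  TgoVI TTGG/3: at [4, 154, 158, 163, 178] ⇒ [7, 157, 161, 166, 181]
  EstIV TCAGTTGT/6: at [12, 91, 140] ⇒ [18, 97, 146]
  KluVI GAAGGCA/7: at [31, 44, 112, 131, 167, 218] ⇒ [38, 51, 119, 138, 174, 225]

Pooled cuts: [7, 18, 24, 38, 51, 53, 65, 97, 119, 138, 146, 157, 161, 166, 174, 181, 185, 195, 204, 225, 226, 234, 242]

Fragment lengths:
  [0,7): 7 bp
  [7,18): 11 bp
  [18,24): 6 bp
  [24,38): 14 bp
  [38,51): 13 bp
  [51,53): 2 bp
  [53,65): 12 bp
  [65,97): 32 bp
  [97,119): 22 bp
  [119,138): 19 bp
  [138,146): 8 bp
  [146,157): 11 bp
  [157,161): 4 bp
  [161,166): 5 bp
  [166,174): 8 bp
  [174,181): 7 bp
  [181,185): 4 bp
  [185,195): 10 bp
  [195,204): 9 bp
  [204,225): 21 bp
  [225,226): 1 bp
  [226,234): 8 bp
  [234,242): 8 bp
  [242,252): 10 bp

[1,2,4,4,5,6,7,7,8,8,8,8,9,10,10,11,11,12,13,14,19,21,22,32]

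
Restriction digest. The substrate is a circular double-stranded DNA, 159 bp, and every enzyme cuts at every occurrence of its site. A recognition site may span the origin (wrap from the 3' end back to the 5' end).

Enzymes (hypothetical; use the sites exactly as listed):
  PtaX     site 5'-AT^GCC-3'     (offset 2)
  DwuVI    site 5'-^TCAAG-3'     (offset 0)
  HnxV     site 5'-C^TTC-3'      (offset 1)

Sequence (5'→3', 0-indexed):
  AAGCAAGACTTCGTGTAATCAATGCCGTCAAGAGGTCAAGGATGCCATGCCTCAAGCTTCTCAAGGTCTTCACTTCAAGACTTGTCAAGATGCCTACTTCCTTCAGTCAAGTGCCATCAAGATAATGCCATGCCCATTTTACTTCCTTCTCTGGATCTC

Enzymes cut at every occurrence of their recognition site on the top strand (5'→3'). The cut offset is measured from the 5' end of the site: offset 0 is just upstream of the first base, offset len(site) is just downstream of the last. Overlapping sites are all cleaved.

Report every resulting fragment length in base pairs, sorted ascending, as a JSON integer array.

[1,3,3,4,4,4,5,5,5,5,6,6,7,8,8,8,10,10,10,11,11,11,14]

Site scan:
  PtaX ATGCC/2: at [21, 41, 46, 89, 124, 129] ⇒ [23, 43, 48, 91, 126, 131]
  DwuVI TCAAG/0: at [27, 35, 51, 60, 74, 84, 106, 116, 157] ⇒ [27, 35, 51, 60, 74, 84, 106, 116, 157]
  HnxV CTTC/1: at [8, 56, 67, 72, 96, 100, 141, 145] ⇒ [9, 57, 68, 73, 97, 101, 142, 146]

All cut coordinates (distinct, sorted): [9, 23, 27, 35, 43, 48, 51, 57, 60, 68, 73, 74, 84, 91, 97, 101, 106, 116, 126, 131, 142, 146, 157]

Fragment lengths:
  9→23: 14 bp
  23→27: 4 bp
  27→35: 8 bp
  35→43: 8 bp
  43→48: 5 bp
  48→51: 3 bp
  51→57: 6 bp
  57→60: 3 bp
  60→68: 8 bp
  68→73: 5 bp
  73→74: 1 bp
  74→84: 10 bp
  84→91: 7 bp
  91→97: 6 bp
  97→101: 4 bp
  101→106: 5 bp
  106→116: 10 bp
  116→126: 10 bp
  126→131: 5 bp
  131→142: 11 bp
  142→146: 4 bp
  146→157: 11 bp
  157→9 (wrap): 159-157+9 = 11 bp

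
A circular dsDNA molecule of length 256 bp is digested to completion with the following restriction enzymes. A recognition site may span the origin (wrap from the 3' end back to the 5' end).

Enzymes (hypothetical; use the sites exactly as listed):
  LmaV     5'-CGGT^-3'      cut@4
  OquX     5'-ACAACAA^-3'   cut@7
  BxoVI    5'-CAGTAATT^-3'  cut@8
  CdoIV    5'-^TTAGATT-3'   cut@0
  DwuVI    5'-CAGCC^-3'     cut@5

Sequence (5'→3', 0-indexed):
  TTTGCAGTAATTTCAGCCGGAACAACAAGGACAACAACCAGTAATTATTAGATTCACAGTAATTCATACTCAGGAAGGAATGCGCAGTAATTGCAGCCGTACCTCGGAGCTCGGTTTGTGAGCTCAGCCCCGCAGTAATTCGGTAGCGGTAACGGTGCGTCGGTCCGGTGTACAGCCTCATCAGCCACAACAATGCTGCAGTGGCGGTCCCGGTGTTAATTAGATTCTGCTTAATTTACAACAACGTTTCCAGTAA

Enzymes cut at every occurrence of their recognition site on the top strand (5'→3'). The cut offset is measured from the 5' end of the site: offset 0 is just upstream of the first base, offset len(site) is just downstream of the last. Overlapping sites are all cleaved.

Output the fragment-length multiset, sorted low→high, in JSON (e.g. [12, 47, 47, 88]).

Site scan:
  LmaV (CGGT, off=4): starts [111, 140, 146, 152, 160, 165, 204, 210] → cuts [115, 144, 150, 156, 164, 169, 208, 214]
  OquX (ACAACAA, off=7): starts [21, 30, 186, 237] → cuts [28, 37, 193, 244]
  BxoVI (CAGTAATT, off=8): starts [4, 38, 56, 84, 132, 250] → cuts [2, 12, 46, 64, 92, 140]
  CdoIV (TTAGATT, off=0): starts [47, 219] → cuts [47, 219]
  DwuVI (CAGCC, off=5): starts [13, 93, 124, 172, 181] → cuts [18, 98, 129, 177, 186]

All cut coordinates (distinct, sorted): [2, 12, 18, 28, 37, 46, 47, 64, 92, 98, 115, 129, 140, 144, 150, 156, 164, 169, 177, 186, 193, 208, 214, 219, 244]

Fragment lengths:
  2→12: 10 bp
  12→18: 6 bp
  18→28: 10 bp
  28→37: 9 bp
  37→46: 9 bp
  46→47: 1 bp
  47→64: 17 bp
  64→92: 28 bp
  92→98: 6 bp
  98→115: 17 bp
  115→129: 14 bp
  129→140: 11 bp
  140→144: 4 bp
  144→150: 6 bp
  150→156: 6 bp
  156→164: 8 bp
  164→169: 5 bp
  169→177: 8 bp
  177→186: 9 bp
  186→193: 7 bp
  193→208: 15 bp
  208→214: 6 bp
  214→219: 5 bp
  219→244: 25 bp
  244→2 (wrap): 256-244+2 = 14 bp

[1,4,5,5,6,6,6,6,6,7,8,8,9,9,9,10,10,11,14,14,15,17,17,25,28]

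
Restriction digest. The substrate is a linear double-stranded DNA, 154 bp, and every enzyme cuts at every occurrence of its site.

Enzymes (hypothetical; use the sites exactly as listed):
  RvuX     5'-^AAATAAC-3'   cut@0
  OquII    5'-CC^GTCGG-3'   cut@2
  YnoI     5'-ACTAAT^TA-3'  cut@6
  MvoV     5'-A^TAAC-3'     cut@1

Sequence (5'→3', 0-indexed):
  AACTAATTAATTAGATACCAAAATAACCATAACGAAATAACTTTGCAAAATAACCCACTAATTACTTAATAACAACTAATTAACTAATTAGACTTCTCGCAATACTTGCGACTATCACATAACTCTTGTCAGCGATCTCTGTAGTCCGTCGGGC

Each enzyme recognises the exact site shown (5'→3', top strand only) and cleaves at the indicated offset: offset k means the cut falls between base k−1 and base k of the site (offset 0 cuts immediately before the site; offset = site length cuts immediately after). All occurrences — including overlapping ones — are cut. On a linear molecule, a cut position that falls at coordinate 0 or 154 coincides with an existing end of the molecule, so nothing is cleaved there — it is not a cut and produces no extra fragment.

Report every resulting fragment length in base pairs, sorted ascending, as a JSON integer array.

Per-enzyme occurrences:
  RvuX (AAATAAC, off=0): starts [20, 34, 47] → cuts [20, 34, 47]
  OquII (CCGTCGG, off=2): starts [145] → cuts [147]
  YnoI (ACTAATTA, off=6): starts [1, 56, 74, 82] → cuts [7, 62, 80, 88]
  MvoV (ATAAC, off=1): starts [22, 28, 36, 49, 68, 118] → cuts [23, 29, 37, 50, 69, 119]

Pooled cuts: [7, 20, 23, 29, 34, 37, 47, 50, 62, 69, 80, 88, 119, 147]

Fragments:
  [0,7): 7 bp
  [7,20): 13 bp
  [20,23): 3 bp
  [23,29): 6 bp
  [29,34): 5 bp
  [34,37): 3 bp
  [37,47): 10 bp
  [47,50): 3 bp
  [50,62): 12 bp
  [62,69): 7 bp
  [69,80): 11 bp
  [80,88): 8 bp
  [88,119): 31 bp
  [119,147): 28 bp
  [147,154): 7 bp

[3,3,3,5,6,7,7,7,8,10,11,12,13,28,31]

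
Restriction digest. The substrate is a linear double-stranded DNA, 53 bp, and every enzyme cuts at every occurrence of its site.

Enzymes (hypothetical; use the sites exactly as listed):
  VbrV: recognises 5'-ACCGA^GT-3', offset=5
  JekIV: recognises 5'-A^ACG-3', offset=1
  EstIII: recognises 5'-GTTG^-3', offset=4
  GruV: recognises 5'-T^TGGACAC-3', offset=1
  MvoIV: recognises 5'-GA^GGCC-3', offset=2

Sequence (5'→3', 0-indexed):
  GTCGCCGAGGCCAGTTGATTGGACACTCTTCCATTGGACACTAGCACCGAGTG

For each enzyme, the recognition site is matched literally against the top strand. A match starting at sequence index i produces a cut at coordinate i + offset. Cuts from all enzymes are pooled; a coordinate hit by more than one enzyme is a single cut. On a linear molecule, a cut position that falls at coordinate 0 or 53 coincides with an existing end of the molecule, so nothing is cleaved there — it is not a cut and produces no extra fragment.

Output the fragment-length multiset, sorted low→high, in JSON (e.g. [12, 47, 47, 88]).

[2,3,8,9,15,16]

Per-enzyme occurrences:
  VbrV ACCGAGT/5: at [45] ⇒ [50]
  JekIV (AACG, off=1): no sites
  EstIII GTTG/4: at [13] ⇒ [17]
  GruV TTGGACAC/1: at [18, 33] ⇒ [19, 34]
  MvoIV GAGGCC/2: at [6] ⇒ [8]

Pooled cuts: [8, 17, 19, 34, 50]

Fragment lengths:
  [0,8): 8 bp
  [8,17): 9 bp
  [17,19): 2 bp
  [19,34): 15 bp
  [34,50): 16 bp
  [50,53): 3 bp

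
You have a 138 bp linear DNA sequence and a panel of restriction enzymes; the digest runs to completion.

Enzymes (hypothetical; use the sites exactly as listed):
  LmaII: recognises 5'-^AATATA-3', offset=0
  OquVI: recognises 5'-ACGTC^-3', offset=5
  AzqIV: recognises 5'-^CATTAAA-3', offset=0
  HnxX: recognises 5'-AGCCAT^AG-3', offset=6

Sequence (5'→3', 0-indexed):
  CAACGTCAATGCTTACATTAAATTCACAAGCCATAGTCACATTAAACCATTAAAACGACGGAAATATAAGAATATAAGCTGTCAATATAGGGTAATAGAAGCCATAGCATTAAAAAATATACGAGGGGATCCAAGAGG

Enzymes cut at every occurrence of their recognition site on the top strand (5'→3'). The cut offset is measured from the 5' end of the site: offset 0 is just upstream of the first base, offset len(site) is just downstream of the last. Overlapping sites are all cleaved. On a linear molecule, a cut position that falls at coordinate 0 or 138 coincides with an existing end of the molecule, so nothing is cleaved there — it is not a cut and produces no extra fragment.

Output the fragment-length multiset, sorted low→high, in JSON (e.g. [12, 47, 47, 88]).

Site scan:
  LmaII (AATATA, off=0): starts [62, 70, 83, 115] → cuts [62, 70, 83, 115]
  OquVI (ACGTC, off=5): starts [2] → cuts [7]
  AzqIV (CATTAAA, off=0): starts [15, 39, 47, 107] → cuts [15, 39, 47, 107]
  HnxX (AGCCATAG, off=6): starts [28, 99] → cuts [34, 105]

All cut coordinates (distinct, sorted): [7, 15, 34, 39, 47, 62, 70, 83, 105, 107, 115]

Fragments:
  [0,7): 7 bp
  [7,15): 8 bp
  [15,34): 19 bp
  [34,39): 5 bp
  [39,47): 8 bp
  [47,62): 15 bp
  [62,70): 8 bp
  [70,83): 13 bp
  [83,105): 22 bp
  [105,107): 2 bp
  [107,115): 8 bp
  [115,138): 23 bp

[2,5,7,8,8,8,8,13,15,19,22,23]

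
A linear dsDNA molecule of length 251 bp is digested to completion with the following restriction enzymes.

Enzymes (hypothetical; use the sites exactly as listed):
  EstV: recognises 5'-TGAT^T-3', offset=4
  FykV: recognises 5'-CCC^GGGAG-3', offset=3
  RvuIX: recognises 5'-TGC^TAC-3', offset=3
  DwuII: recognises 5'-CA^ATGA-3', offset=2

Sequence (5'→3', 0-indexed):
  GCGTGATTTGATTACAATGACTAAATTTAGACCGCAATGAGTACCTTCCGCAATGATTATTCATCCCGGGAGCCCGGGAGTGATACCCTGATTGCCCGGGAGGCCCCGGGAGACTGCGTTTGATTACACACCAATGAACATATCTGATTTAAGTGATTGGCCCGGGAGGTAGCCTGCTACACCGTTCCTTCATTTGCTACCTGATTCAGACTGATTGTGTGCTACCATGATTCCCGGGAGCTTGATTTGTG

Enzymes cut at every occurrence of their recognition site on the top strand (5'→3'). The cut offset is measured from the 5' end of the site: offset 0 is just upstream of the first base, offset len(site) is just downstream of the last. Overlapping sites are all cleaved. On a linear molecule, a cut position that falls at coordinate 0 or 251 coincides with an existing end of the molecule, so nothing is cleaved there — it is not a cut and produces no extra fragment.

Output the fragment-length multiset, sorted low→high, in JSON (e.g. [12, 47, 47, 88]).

[4,4,5,5,5,5,6,7,7,8,8,9,9,9,10,10,10,11,14,15,16,17,17,20,20]

Site scan:
  EstV TGATT/4: at [3, 8, 53, 88, 120, 144, 153, 201, 211, 227, 242] ⇒ [7, 12, 57, 92, 124, 148, 157, 205, 215, 231, 246]
  FykV CCCGGGAG/3: at [64, 72, 94, 104, 160, 232] ⇒ [67, 75, 97, 107, 163, 235]
  RvuIX TGCTAC/3: at [174, 194, 219] ⇒ [177, 197, 222]
  DwuII CAATGA/2: at [14, 34, 50, 131] ⇒ [16, 36, 52, 133]

All cut coordinates (distinct, sorted): [7, 12, 16, 36, 52, 57, 67, 75, 92, 97, 107, 124, 133, 148, 157, 163, 177, 197, 205, 215, 222, 231, 235, 246]

Fragments:
  [0,7): 7 bp
  [7,12): 5 bp
  [12,16): 4 bp
  [16,36): 20 bp
  [36,52): 16 bp
  [52,57): 5 bp
  [57,67): 10 bp
  [67,75): 8 bp
  [75,92): 17 bp
  [92,97): 5 bp
  [97,107): 10 bp
  [107,124): 17 bp
  [124,133): 9 bp
  [133,148): 15 bp
  [148,157): 9 bp
  [157,163): 6 bp
  [163,177): 14 bp
  [177,197): 20 bp
  [197,205): 8 bp
  [205,215): 10 bp
  [215,222): 7 bp
  [222,231): 9 bp
  [231,235): 4 bp
  [235,246): 11 bp
  [246,251): 5 bp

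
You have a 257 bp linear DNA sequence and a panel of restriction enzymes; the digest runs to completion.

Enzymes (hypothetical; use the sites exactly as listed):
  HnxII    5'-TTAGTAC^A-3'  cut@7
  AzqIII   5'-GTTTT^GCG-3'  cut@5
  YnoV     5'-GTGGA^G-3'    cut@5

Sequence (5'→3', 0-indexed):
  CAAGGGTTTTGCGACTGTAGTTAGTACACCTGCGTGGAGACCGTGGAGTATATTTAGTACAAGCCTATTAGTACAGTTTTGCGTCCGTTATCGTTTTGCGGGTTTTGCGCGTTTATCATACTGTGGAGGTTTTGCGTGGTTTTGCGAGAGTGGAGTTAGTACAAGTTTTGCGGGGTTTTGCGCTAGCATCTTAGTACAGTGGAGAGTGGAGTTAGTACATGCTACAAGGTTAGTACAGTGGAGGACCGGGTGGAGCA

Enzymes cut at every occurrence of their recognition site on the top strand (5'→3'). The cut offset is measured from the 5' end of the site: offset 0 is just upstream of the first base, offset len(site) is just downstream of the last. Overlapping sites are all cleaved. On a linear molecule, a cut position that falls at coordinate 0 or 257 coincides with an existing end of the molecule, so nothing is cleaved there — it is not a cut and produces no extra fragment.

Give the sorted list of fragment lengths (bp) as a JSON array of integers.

Scan for sites:
  HnxII TTAGTACA/7: at [20, 53, 67, 155, 190, 211, 229] ⇒ [27, 60, 74, 162, 197, 218, 236]
  AzqIII GTTTTGCG/5: at [5, 75, 92, 101, 128, 138, 164, 174] ⇒ [10, 80, 97, 106, 133, 143, 169, 179]
  YnoV GTGGAG/5: at [33, 42, 122, 149, 198, 205, 237, 249] ⇒ [38, 47, 127, 154, 203, 210, 242, 254]

All cut coordinates (distinct, sorted): [10, 27, 38, 47, 60, 74, 80, 97, 106, 127, 133, 143, 154, 162, 169, 179, 197, 203, 210, 218, 236, 242, 254]

Fragments:
  [0,10): 10 bp
  [10,27): 17 bp
  [27,38): 11 bp
  [38,47): 9 bp
  [47,60): 13 bp
  [60,74): 14 bp
  [74,80): 6 bp
  [80,97): 17 bp
  [97,106): 9 bp
  [106,127): 21 bp
  [127,133): 6 bp
  [133,143): 10 bp
  [143,154): 11 bp
  [154,162): 8 bp
  [162,169): 7 bp
  [169,179): 10 bp
  [179,197): 18 bp
  [197,203): 6 bp
  [203,210): 7 bp
  [210,218): 8 bp
  [218,236): 18 bp
  [236,242): 6 bp
  [242,254): 12 bp
  [254,257): 3 bp

[3,6,6,6,6,7,7,8,8,9,9,10,10,10,11,11,12,13,14,17,17,18,18,21]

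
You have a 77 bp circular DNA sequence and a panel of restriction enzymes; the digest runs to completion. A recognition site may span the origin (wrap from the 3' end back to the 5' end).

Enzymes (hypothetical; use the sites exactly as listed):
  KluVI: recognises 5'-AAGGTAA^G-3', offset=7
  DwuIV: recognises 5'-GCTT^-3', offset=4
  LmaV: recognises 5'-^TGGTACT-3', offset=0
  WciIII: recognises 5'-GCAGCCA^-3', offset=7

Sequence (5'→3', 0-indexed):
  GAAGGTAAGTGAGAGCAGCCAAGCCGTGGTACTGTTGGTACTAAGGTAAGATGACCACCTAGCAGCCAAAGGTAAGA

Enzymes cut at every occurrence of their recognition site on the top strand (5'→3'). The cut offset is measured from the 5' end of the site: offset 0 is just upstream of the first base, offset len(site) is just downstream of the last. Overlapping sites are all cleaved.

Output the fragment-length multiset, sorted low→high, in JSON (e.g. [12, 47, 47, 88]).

Scan for sites:
  KluVI (AAGGTAAG, off=7): starts [1, 42, 68] → cuts [8, 49, 75]
  DwuIV (GCTT, off=4): no sites
  LmaV (TGGTACT, off=0): starts [26, 35] → cuts [26, 35]
  WciIII (GCAGCCA, off=7): starts [14, 61] → cuts [21, 68]

All cut coordinates (distinct, sorted): [8, 21, 26, 35, 49, 68, 75]

Fragments:
  8→21: 13 bp
  21→26: 5 bp
  26→35: 9 bp
  35→49: 14 bp
  49→68: 19 bp
  68→75: 7 bp
  75→8 (wrap): 77-75+8 = 10 bp

[5,7,9,10,13,14,19]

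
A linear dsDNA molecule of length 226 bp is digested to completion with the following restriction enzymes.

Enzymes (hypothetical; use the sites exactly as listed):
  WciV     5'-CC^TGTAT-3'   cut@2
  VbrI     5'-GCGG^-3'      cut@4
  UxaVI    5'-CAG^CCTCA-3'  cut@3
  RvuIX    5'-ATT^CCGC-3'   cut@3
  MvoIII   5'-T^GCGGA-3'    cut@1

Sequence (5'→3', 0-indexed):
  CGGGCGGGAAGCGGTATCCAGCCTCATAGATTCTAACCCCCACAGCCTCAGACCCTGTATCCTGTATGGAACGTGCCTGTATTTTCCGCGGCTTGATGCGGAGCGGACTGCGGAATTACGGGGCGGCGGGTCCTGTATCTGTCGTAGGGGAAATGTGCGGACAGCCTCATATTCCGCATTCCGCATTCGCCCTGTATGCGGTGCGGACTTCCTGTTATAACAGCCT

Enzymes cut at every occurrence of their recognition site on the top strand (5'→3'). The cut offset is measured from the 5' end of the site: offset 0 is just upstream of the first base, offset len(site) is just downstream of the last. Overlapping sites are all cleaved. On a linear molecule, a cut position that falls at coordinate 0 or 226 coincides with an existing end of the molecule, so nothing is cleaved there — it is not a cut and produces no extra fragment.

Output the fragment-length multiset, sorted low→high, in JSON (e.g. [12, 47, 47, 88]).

Site scan:
  WciV (CCTGTAT, off=2): starts [53, 60, 75, 131, 190] → cuts [55, 62, 77, 133, 192]
  VbrI (GCGG, off=4): starts [3, 10, 87, 97, 102, 109, 122, 125, 156, 197, 202] → cuts [7, 14, 91, 101, 106, 113, 126, 129, 160, 201, 206]
  UxaVI (CAGCCTCA, off=3): starts [18, 42, 161] → cuts [21, 45, 164]
  RvuIX (ATTCCGC, off=3): starts [170, 177] → cuts [173, 180]
  MvoIII (TGCGGA, off=1): starts [96, 108, 155, 201] → cuts [97, 109, 156, 202]

Pooled cuts: [7, 14, 21, 45, 55, 62, 77, 91, 97, 101, 106, 109, 113, 126, 129, 133, 156, 160, 164, 173, 180, 192, 201, 202, 206]

Fragments:
  [0,7): 7 bp
  [7,14): 7 bp
  [14,21): 7 bp
  [21,45): 24 bp
  [45,55): 10 bp
  [55,62): 7 bp
  [62,77): 15 bp
  [77,91): 14 bp
  [91,97): 6 bp
  [97,101): 4 bp
  [101,106): 5 bp
  [106,109): 3 bp
  [109,113): 4 bp
  [113,126): 13 bp
  [126,129): 3 bp
  [129,133): 4 bp
  [133,156): 23 bp
  [156,160): 4 bp
  [160,164): 4 bp
  [164,173): 9 bp
  [173,180): 7 bp
  [180,192): 12 bp
  [192,201): 9 bp
  [201,202): 1 bp
  [202,206): 4 bp
  [206,226): 20 bp

[1,3,3,4,4,4,4,4,4,5,6,7,7,7,7,7,9,9,10,12,13,14,15,20,23,24]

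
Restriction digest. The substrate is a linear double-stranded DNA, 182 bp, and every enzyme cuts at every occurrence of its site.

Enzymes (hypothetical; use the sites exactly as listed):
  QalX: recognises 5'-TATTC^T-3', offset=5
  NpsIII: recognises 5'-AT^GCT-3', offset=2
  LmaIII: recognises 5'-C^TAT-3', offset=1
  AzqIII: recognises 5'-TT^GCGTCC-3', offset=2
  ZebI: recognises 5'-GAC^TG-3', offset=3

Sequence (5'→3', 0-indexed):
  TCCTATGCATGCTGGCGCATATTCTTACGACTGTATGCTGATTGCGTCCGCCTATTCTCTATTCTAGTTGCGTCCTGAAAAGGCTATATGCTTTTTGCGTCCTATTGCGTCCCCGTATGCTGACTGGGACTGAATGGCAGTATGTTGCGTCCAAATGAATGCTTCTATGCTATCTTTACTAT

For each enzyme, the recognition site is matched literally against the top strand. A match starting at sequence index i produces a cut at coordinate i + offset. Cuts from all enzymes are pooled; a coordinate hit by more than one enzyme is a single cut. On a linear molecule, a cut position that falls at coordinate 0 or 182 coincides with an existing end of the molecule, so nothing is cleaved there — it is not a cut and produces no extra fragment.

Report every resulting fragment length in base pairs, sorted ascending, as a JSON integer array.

[2,2,3,3,3,4,5,5,5,5,5,5,6,6,6,7,7,7,7,9,9,12,14,14,15,16]

Site scan:
  QalX TATTCT/5: at [19, 52, 59] ⇒ [24, 57, 64]
  NpsIII ATGCT/2: at [8, 34, 87, 116, 158, 166] ⇒ [10, 36, 89, 118, 160, 168]
  LmaIII CTAT/1: at [2, 51, 58, 83, 101, 164, 169, 178] ⇒ [3, 52, 59, 84, 102, 165, 170, 179]
  AzqIII TTGCGTCC/2: at [41, 67, 94, 104, 144] ⇒ [43, 69, 96, 106, 146]
  ZebI GACTG/3: at [28, 121, 127] ⇒ [31, 124, 130]

Pooled cuts: [3, 10, 24, 31, 36, 43, 52, 57, 59, 64, 69, 84, 89, 96, 102, 106, 118, 124, 130, 146, 160, 165, 168, 170, 179]

Fragment lengths:
  [0,3): 3 bp
  [3,10): 7 bp
  [10,24): 14 bp
  [24,31): 7 bp
  [31,36): 5 bp
  [36,43): 7 bp
  [43,52): 9 bp
  [52,57): 5 bp
  [57,59): 2 bp
  [59,64): 5 bp
  [64,69): 5 bp
  [69,84): 15 bp
  [84,89): 5 bp
  [89,96): 7 bp
  [96,102): 6 bp
  [102,106): 4 bp
  [106,118): 12 bp
  [118,124): 6 bp
  [124,130): 6 bp
  [130,146): 16 bp
  [146,160): 14 bp
  [160,165): 5 bp
  [165,168): 3 bp
  [168,170): 2 bp
  [170,179): 9 bp
  [179,182): 3 bp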